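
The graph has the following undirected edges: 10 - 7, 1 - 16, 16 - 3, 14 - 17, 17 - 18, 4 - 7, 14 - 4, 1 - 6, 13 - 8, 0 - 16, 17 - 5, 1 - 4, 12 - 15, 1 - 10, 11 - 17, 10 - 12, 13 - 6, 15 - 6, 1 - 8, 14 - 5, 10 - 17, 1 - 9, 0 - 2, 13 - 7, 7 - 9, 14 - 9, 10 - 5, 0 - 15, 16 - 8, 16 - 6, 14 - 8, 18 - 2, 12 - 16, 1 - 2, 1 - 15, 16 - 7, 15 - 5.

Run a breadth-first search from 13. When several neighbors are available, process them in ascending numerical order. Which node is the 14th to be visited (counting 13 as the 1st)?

Visit 13; enqueue 6, 7, 8 → queue [6, 7, 8]
Visit 6; enqueue 1, 15, 16 → queue [7, 8, 1, 15, 16]
Visit 7; enqueue 4, 9, 10 → queue [8, 1, 15, 16, 4, 9, 10]
Visit 8; enqueue 14 → queue [1, 15, 16, 4, 9, 10, 14]
Visit 1; enqueue 2 → queue [15, 16, 4, 9, 10, 14, 2]
Visit 15; enqueue 0, 5, 12 → queue [16, 4, 9, 10, 14, 2, 0, 5, 12]
Visit 16; enqueue 3 → queue [4, 9, 10, 14, 2, 0, 5, 12, 3]
Visit 4 → queue [9, 10, 14, 2, 0, 5, 12, 3]
Visit 9 → queue [10, 14, 2, 0, 5, 12, 3]
Visit 10; enqueue 17 → queue [14, 2, 0, 5, 12, 3, 17]
Visit 14 → queue [2, 0, 5, 12, 3, 17]
Visit 2; enqueue 18 → queue [0, 5, 12, 3, 17, 18]
Visit 0 → queue [5, 12, 3, 17, 18]
Visit 5 → queue [12, 3, 17, 18]
Visit 12 → queue [3, 17, 18]
Visit 3 → queue [17, 18]
Visit 17; enqueue 11 → queue [18, 11]
Visit 18 → queue [11]
Visit 11 → queue []

Visit order: 13, 6, 7, 8, 1, 15, 16, 4, 9, 10, 14, 2, 0, 5, 12, 3, 17, 18, 11

5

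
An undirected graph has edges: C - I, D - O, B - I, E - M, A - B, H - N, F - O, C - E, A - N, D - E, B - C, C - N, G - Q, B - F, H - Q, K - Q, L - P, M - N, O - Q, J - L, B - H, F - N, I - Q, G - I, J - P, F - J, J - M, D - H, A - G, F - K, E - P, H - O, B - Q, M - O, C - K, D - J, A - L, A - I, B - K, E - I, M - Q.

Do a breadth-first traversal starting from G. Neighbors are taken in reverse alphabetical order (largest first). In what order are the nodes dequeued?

G -> Q -> I -> A -> O -> M -> K -> H -> B -> E -> C -> N -> L -> F -> D -> J -> P

Visit G; enqueue Q, I, A → queue [Q, I, A]
Visit Q; enqueue O, M, K, H, B → queue [I, A, O, M, K, H, B]
Visit I; enqueue E, C → queue [A, O, M, K, H, B, E, C]
Visit A; enqueue N, L → queue [O, M, K, H, B, E, C, N, L]
Visit O; enqueue F, D → queue [M, K, H, B, E, C, N, L, F, D]
Visit M; enqueue J → queue [K, H, B, E, C, N, L, F, D, J]
Visit K → queue [H, B, E, C, N, L, F, D, J]
Visit H → queue [B, E, C, N, L, F, D, J]
Visit B → queue [E, C, N, L, F, D, J]
Visit E; enqueue P → queue [C, N, L, F, D, J, P]
Visit C → queue [N, L, F, D, J, P]
Visit N → queue [L, F, D, J, P]
Visit L → queue [F, D, J, P]
Visit F → queue [D, J, P]
Visit D → queue [J, P]
Visit J → queue [P]
Visit P → queue []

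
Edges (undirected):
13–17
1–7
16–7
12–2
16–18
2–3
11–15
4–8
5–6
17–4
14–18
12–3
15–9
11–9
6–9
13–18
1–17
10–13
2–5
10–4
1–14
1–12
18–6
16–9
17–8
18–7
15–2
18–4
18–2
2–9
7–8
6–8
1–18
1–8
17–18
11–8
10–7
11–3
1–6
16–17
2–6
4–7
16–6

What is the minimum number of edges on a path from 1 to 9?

2

Level 0: 1
Level 1: 6, 7, 8, 12, 14, 17, 18
Level 2: 2, 3, 4, 5, 9, 10, 11, 13, 16
Level 3: 15
9 first appears at level 2.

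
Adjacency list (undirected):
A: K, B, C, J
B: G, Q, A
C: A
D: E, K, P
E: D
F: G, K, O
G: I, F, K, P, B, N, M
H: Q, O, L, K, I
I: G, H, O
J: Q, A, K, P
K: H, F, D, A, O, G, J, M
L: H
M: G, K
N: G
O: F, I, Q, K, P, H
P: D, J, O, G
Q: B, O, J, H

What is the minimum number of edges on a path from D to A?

2

Level 0: D
Level 1: E, K, P
Level 2: A, F, G, H, J, M, O
Level 3: B, C, I, L, N, Q
A first appears at level 2.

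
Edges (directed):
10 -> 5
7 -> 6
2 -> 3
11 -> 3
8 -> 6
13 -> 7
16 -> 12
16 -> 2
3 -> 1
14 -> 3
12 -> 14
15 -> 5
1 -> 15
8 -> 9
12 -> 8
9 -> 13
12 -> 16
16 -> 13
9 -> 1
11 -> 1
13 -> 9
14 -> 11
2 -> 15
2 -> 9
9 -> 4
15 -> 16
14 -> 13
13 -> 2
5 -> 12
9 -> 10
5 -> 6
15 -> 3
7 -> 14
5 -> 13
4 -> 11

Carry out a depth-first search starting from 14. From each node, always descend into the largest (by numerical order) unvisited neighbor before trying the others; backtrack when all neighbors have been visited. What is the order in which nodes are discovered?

Visit 14
14 → 13
13 → 9
9 → 10
10 → 5
5 → 12
12 → 16
16 → 2
2 → 15
15 → 3
3 → 1
12 → 8
8 → 6
9 → 4
4 → 11
13 → 7

14, 13, 9, 10, 5, 12, 16, 2, 15, 3, 1, 8, 6, 4, 11, 7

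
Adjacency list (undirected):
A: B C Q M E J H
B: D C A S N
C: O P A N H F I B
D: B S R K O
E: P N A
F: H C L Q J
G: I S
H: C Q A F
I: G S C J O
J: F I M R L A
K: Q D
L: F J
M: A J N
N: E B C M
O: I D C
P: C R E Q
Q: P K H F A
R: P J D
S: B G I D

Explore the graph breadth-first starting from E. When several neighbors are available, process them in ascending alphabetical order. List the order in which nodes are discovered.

E -> A -> N -> P -> B -> C -> H -> J -> M -> Q -> R -> D -> S -> F -> I -> O -> L -> K -> G

Visit E; enqueue A, N, P → queue [A, N, P]
Visit A; enqueue B, C, H, J, M, Q → queue [N, P, B, C, H, J, M, Q]
Visit N → queue [P, B, C, H, J, M, Q]
Visit P; enqueue R → queue [B, C, H, J, M, Q, R]
Visit B; enqueue D, S → queue [C, H, J, M, Q, R, D, S]
Visit C; enqueue F, I, O → queue [H, J, M, Q, R, D, S, F, I, O]
Visit H → queue [J, M, Q, R, D, S, F, I, O]
Visit J; enqueue L → queue [M, Q, R, D, S, F, I, O, L]
Visit M → queue [Q, R, D, S, F, I, O, L]
Visit Q; enqueue K → queue [R, D, S, F, I, O, L, K]
Visit R → queue [D, S, F, I, O, L, K]
Visit D → queue [S, F, I, O, L, K]
Visit S; enqueue G → queue [F, I, O, L, K, G]
Visit F → queue [I, O, L, K, G]
Visit I → queue [O, L, K, G]
Visit O → queue [L, K, G]
Visit L → queue [K, G]
Visit K → queue [G]
Visit G → queue []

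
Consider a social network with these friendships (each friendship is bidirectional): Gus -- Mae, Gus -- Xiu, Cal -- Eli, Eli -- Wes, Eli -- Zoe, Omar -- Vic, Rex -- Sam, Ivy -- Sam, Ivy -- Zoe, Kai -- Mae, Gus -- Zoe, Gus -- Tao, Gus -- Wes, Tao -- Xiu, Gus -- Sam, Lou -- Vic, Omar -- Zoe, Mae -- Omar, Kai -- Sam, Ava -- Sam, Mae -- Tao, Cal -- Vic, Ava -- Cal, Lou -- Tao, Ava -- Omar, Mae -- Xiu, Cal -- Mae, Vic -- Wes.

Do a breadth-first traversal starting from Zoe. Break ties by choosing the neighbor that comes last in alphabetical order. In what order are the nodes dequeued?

Visit Zoe; enqueue Omar, Ivy, Gus, Eli → queue [Omar, Ivy, Gus, Eli]
Visit Omar; enqueue Vic, Mae, Ava → queue [Ivy, Gus, Eli, Vic, Mae, Ava]
Visit Ivy; enqueue Sam → queue [Gus, Eli, Vic, Mae, Ava, Sam]
Visit Gus; enqueue Xiu, Wes, Tao → queue [Eli, Vic, Mae, Ava, Sam, Xiu, Wes, Tao]
Visit Eli; enqueue Cal → queue [Vic, Mae, Ava, Sam, Xiu, Wes, Tao, Cal]
Visit Vic; enqueue Lou → queue [Mae, Ava, Sam, Xiu, Wes, Tao, Cal, Lou]
Visit Mae; enqueue Kai → queue [Ava, Sam, Xiu, Wes, Tao, Cal, Lou, Kai]
Visit Ava → queue [Sam, Xiu, Wes, Tao, Cal, Lou, Kai]
Visit Sam; enqueue Rex → queue [Xiu, Wes, Tao, Cal, Lou, Kai, Rex]
Visit Xiu → queue [Wes, Tao, Cal, Lou, Kai, Rex]
Visit Wes → queue [Tao, Cal, Lou, Kai, Rex]
Visit Tao → queue [Cal, Lou, Kai, Rex]
Visit Cal → queue [Lou, Kai, Rex]
Visit Lou → queue [Kai, Rex]
Visit Kai → queue [Rex]
Visit Rex → queue []

Zoe → Omar → Ivy → Gus → Eli → Vic → Mae → Ava → Sam → Xiu → Wes → Tao → Cal → Lou → Kai → Rex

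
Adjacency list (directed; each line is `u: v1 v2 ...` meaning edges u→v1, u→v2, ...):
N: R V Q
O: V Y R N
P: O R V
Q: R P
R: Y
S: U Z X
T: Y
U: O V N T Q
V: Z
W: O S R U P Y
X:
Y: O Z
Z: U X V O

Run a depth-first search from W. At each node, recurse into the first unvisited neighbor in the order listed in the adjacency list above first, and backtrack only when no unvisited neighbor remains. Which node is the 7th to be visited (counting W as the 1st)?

Visit W
W → O
O → V
V → Z
Z → U
U → N
N → R
R → Y
N → Q
Q → P
U → T
Z → X
W → S

Visit order: W, O, V, Z, U, N, R, Y, Q, P, T, X, S

R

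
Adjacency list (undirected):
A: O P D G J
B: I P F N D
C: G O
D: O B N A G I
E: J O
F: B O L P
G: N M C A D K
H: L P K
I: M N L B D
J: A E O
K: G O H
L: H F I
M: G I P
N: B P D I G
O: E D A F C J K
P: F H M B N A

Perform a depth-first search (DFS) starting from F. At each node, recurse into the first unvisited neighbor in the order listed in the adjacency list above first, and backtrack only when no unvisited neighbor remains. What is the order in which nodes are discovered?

Visit F
F → B
B → I
I → M
M → G
G → N
N → P
P → H
H → L
H → K
K → O
O → E
E → J
J → A
A → D
O → C

F -> B -> I -> M -> G -> N -> P -> H -> L -> K -> O -> E -> J -> A -> D -> C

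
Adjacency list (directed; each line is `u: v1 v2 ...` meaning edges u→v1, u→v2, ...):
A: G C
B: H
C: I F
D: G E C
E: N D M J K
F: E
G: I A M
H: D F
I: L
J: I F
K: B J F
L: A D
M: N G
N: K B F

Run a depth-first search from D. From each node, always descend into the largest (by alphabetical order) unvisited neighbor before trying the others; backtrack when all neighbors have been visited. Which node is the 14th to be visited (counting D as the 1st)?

H

Visit D
D → G
G → M
M → N
N → K
K → J
J → I
I → L
L → A
A → C
C → F
F → E
K → B
B → H

Visit order: D, G, M, N, K, J, I, L, A, C, F, E, B, H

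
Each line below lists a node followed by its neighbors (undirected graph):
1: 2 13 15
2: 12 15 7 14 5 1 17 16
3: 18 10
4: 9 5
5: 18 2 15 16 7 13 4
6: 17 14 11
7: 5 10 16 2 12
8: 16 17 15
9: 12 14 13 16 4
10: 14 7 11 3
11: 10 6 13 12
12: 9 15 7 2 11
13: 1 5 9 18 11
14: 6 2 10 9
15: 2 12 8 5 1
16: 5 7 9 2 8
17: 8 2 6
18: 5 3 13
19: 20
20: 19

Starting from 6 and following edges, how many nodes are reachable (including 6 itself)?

BFS from 6 visits: 6, 11, 14, 17, 10, 12, 13, 2, 9, 8, 3, 7, 15, 1, 5, 18, 16, 4
Reachable nodes: 18 of 20 total.

18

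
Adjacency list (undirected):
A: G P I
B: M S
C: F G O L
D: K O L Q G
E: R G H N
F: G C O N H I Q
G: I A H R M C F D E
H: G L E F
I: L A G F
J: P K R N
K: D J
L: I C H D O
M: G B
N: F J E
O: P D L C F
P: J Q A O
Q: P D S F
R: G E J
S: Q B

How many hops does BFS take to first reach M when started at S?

Level 0: S
Level 1: B, Q
Level 2: D, F, M, P
Level 3: A, C, G, H, I, J, K, L, N, O
Level 4: E, R
M first appears at level 2.

2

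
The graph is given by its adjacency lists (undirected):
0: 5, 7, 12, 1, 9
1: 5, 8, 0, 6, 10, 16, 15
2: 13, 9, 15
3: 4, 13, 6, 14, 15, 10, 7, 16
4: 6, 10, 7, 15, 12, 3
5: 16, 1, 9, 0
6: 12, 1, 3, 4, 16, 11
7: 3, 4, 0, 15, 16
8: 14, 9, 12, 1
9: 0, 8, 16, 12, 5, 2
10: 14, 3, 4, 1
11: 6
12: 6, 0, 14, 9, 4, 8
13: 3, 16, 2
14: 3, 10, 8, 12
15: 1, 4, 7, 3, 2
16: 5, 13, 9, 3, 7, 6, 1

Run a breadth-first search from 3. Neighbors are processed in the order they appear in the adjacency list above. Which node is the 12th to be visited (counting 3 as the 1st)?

Visit 3; enqueue 4, 13, 6, 14, 15, 10, 7, 16 → queue [4, 13, 6, 14, 15, 10, 7, 16]
Visit 4; enqueue 12 → queue [13, 6, 14, 15, 10, 7, 16, 12]
Visit 13; enqueue 2 → queue [6, 14, 15, 10, 7, 16, 12, 2]
Visit 6; enqueue 1, 11 → queue [14, 15, 10, 7, 16, 12, 2, 1, 11]
Visit 14; enqueue 8 → queue [15, 10, 7, 16, 12, 2, 1, 11, 8]
Visit 15 → queue [10, 7, 16, 12, 2, 1, 11, 8]
Visit 10 → queue [7, 16, 12, 2, 1, 11, 8]
Visit 7; enqueue 0 → queue [16, 12, 2, 1, 11, 8, 0]
Visit 16; enqueue 5, 9 → queue [12, 2, 1, 11, 8, 0, 5, 9]
Visit 12 → queue [2, 1, 11, 8, 0, 5, 9]
Visit 2 → queue [1, 11, 8, 0, 5, 9]
Visit 1 → queue [11, 8, 0, 5, 9]
Visit 11 → queue [8, 0, 5, 9]
Visit 8 → queue [0, 5, 9]
Visit 0 → queue [5, 9]
Visit 5 → queue [9]
Visit 9 → queue []

Visit order: 3, 4, 13, 6, 14, 15, 10, 7, 16, 12, 2, 1, 11, 8, 0, 5, 9

1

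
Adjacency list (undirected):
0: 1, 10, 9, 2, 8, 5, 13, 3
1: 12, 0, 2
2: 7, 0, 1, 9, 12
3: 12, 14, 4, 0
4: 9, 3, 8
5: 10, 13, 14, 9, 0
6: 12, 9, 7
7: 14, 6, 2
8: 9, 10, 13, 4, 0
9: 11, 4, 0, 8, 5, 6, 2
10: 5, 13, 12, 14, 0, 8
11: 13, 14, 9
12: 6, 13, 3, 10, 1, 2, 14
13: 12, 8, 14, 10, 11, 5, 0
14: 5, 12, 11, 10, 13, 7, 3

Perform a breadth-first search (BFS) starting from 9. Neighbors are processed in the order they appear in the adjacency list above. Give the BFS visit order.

9 -> 11 -> 4 -> 0 -> 8 -> 5 -> 6 -> 2 -> 13 -> 14 -> 3 -> 1 -> 10 -> 12 -> 7

Visit 9; enqueue 11, 4, 0, 8, 5, 6, 2 → queue [11, 4, 0, 8, 5, 6, 2]
Visit 11; enqueue 13, 14 → queue [4, 0, 8, 5, 6, 2, 13, 14]
Visit 4; enqueue 3 → queue [0, 8, 5, 6, 2, 13, 14, 3]
Visit 0; enqueue 1, 10 → queue [8, 5, 6, 2, 13, 14, 3, 1, 10]
Visit 8 → queue [5, 6, 2, 13, 14, 3, 1, 10]
Visit 5 → queue [6, 2, 13, 14, 3, 1, 10]
Visit 6; enqueue 12, 7 → queue [2, 13, 14, 3, 1, 10, 12, 7]
Visit 2 → queue [13, 14, 3, 1, 10, 12, 7]
Visit 13 → queue [14, 3, 1, 10, 12, 7]
Visit 14 → queue [3, 1, 10, 12, 7]
Visit 3 → queue [1, 10, 12, 7]
Visit 1 → queue [10, 12, 7]
Visit 10 → queue [12, 7]
Visit 12 → queue [7]
Visit 7 → queue []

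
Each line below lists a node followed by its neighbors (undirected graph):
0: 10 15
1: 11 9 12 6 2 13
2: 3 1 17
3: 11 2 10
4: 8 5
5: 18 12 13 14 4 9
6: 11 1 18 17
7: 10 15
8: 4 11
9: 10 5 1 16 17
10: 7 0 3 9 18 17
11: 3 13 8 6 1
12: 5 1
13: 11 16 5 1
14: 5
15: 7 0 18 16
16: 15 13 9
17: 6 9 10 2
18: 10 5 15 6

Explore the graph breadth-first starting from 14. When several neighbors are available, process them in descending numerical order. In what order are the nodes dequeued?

14 5 18 13 12 9 4 15 10 6 16 11 1 17 8 7 0 3 2

Visit 14; enqueue 5 → queue [5]
Visit 5; enqueue 18, 13, 12, 9, 4 → queue [18, 13, 12, 9, 4]
Visit 18; enqueue 15, 10, 6 → queue [13, 12, 9, 4, 15, 10, 6]
Visit 13; enqueue 16, 11, 1 → queue [12, 9, 4, 15, 10, 6, 16, 11, 1]
Visit 12 → queue [9, 4, 15, 10, 6, 16, 11, 1]
Visit 9; enqueue 17 → queue [4, 15, 10, 6, 16, 11, 1, 17]
Visit 4; enqueue 8 → queue [15, 10, 6, 16, 11, 1, 17, 8]
Visit 15; enqueue 7, 0 → queue [10, 6, 16, 11, 1, 17, 8, 7, 0]
Visit 10; enqueue 3 → queue [6, 16, 11, 1, 17, 8, 7, 0, 3]
Visit 6 → queue [16, 11, 1, 17, 8, 7, 0, 3]
Visit 16 → queue [11, 1, 17, 8, 7, 0, 3]
Visit 11 → queue [1, 17, 8, 7, 0, 3]
Visit 1; enqueue 2 → queue [17, 8, 7, 0, 3, 2]
Visit 17 → queue [8, 7, 0, 3, 2]
Visit 8 → queue [7, 0, 3, 2]
Visit 7 → queue [0, 3, 2]
Visit 0 → queue [3, 2]
Visit 3 → queue [2]
Visit 2 → queue []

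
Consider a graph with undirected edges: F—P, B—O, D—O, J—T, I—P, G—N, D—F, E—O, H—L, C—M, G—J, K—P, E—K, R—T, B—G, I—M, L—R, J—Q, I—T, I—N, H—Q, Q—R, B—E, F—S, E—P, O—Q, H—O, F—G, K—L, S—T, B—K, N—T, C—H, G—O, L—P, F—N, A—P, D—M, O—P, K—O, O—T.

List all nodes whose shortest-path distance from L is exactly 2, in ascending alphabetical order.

A, B, C, E, F, I, O, Q, T

Level 0: L
Level 1: H, K, P, R
Level 2: A, B, C, E, F, I, O, Q, T
Level 3: D, G, J, M, N, S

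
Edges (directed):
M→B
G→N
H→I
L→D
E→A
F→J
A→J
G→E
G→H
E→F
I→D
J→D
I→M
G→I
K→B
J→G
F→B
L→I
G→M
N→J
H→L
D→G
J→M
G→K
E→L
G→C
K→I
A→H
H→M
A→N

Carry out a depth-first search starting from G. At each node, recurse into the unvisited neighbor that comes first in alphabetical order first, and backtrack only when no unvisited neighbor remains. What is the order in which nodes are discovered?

G C E A H I D M B L J N F K

Visit G
G → C
G → E
E → A
A → H
H → I
I → D
I → M
M → B
H → L
A → J
A → N
E → F
G → K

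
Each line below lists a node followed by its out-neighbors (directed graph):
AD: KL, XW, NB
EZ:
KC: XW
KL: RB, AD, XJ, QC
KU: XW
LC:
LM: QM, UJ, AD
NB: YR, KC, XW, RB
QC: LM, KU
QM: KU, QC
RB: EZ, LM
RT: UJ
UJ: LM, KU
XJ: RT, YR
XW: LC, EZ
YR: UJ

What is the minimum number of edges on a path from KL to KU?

Level 0: KL
Level 1: AD, QC, RB, XJ
Level 2: EZ, KU, LM, NB, RT, XW, YR
Level 3: KC, LC, QM, UJ
KU first appears at level 2.

2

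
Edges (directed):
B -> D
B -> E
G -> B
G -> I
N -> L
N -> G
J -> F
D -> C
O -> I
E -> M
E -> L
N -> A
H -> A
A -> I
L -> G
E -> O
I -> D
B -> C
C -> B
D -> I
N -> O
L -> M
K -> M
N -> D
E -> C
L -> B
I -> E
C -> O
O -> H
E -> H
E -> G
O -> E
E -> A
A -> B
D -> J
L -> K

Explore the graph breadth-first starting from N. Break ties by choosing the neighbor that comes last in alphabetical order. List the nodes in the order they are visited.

N → O → L → G → D → A → I → H → E → M → K → B → J → C → F

Visit N; enqueue O, L, G, D, A → queue [O, L, G, D, A]
Visit O; enqueue I, H, E → queue [L, G, D, A, I, H, E]
Visit L; enqueue M, K, B → queue [G, D, A, I, H, E, M, K, B]
Visit G → queue [D, A, I, H, E, M, K, B]
Visit D; enqueue J, C → queue [A, I, H, E, M, K, B, J, C]
Visit A → queue [I, H, E, M, K, B, J, C]
Visit I → queue [H, E, M, K, B, J, C]
Visit H → queue [E, M, K, B, J, C]
Visit E → queue [M, K, B, J, C]
Visit M → queue [K, B, J, C]
Visit K → queue [B, J, C]
Visit B → queue [J, C]
Visit J; enqueue F → queue [C, F]
Visit C → queue [F]
Visit F → queue []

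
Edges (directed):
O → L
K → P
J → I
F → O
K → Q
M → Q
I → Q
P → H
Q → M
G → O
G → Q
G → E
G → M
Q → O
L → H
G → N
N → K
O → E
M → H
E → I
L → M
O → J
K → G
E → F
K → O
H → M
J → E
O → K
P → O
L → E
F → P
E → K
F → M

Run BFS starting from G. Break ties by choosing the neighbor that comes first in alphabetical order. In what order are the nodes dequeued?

Visit G; enqueue E, M, N, O, Q → queue [E, M, N, O, Q]
Visit E; enqueue F, I, K → queue [M, N, O, Q, F, I, K]
Visit M; enqueue H → queue [N, O, Q, F, I, K, H]
Visit N → queue [O, Q, F, I, K, H]
Visit O; enqueue J, L → queue [Q, F, I, K, H, J, L]
Visit Q → queue [F, I, K, H, J, L]
Visit F; enqueue P → queue [I, K, H, J, L, P]
Visit I → queue [K, H, J, L, P]
Visit K → queue [H, J, L, P]
Visit H → queue [J, L, P]
Visit J → queue [L, P]
Visit L → queue [P]
Visit P → queue []

G → E → M → N → O → Q → F → I → K → H → J → L → P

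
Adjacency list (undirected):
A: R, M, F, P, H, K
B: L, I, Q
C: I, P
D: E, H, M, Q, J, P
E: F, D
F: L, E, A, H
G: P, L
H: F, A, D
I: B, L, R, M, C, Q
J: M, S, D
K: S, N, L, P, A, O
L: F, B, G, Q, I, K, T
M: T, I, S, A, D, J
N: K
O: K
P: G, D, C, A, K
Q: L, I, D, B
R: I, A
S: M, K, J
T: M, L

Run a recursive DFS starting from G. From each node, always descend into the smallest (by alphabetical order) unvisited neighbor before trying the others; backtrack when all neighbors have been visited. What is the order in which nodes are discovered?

Visit G
G → L
L → B
B → I
I → C
C → P
P → A
A → F
F → E
E → D
D → H
D → J
J → M
M → S
S → K
K → N
K → O
M → T
D → Q
A → R

G, L, B, I, C, P, A, F, E, D, H, J, M, S, K, N, O, T, Q, R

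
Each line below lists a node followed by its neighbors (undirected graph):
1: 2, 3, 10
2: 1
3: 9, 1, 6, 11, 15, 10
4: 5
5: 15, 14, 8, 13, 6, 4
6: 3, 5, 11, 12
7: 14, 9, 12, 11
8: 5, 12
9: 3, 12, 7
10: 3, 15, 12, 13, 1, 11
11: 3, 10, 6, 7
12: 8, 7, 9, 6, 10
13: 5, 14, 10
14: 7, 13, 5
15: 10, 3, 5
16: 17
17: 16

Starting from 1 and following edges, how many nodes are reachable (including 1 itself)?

BFS from 1 visits: 1, 2, 3, 10, 9, 6, 11, 15, 12, 13, 7, 5, 8, 14, 4
Reachable nodes: 15 of 17 total.

15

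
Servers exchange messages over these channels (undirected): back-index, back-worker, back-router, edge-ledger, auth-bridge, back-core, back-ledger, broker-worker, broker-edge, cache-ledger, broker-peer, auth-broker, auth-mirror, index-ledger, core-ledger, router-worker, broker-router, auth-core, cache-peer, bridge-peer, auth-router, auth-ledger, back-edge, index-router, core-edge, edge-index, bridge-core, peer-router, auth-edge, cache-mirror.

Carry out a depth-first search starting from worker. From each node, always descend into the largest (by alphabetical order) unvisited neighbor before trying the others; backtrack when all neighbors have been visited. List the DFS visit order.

Visit worker
worker → router
router → peer
peer → cache
cache → mirror
mirror → auth
auth → ledger
ledger → index
index → edge
edge → core
core → bridge
core → back
edge → broker

worker, router, peer, cache, mirror, auth, ledger, index, edge, core, bridge, back, broker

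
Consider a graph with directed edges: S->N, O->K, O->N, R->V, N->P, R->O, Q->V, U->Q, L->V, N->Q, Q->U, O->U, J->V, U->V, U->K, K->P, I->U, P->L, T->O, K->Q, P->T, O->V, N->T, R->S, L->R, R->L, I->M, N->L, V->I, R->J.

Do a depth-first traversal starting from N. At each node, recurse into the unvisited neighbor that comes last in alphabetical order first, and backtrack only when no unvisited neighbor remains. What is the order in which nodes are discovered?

N, T, O, V, I, U, Q, K, P, L, R, S, J, M

Visit N
N → T
T → O
O → V
V → I
I → U
U → Q
U → K
K → P
P → L
L → R
R → S
R → J
I → M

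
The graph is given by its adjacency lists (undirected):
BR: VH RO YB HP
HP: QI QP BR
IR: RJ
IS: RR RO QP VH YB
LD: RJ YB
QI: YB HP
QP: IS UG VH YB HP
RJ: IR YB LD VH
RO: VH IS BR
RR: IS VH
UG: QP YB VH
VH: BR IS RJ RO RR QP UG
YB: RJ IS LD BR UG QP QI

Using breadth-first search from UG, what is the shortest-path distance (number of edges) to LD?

Level 0: UG
Level 1: QP, VH, YB
Level 2: BR, HP, IS, LD, QI, RJ, RO, RR
Level 3: IR
LD first appears at level 2.

2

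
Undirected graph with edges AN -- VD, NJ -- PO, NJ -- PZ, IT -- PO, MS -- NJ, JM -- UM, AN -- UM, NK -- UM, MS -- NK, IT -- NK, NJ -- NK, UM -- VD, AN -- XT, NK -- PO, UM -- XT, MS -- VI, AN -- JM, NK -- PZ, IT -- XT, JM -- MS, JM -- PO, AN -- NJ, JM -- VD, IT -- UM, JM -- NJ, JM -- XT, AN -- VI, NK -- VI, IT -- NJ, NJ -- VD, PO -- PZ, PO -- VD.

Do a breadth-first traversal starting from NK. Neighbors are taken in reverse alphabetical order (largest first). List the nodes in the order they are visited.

Visit NK; enqueue VI, UM, PZ, PO, NJ, MS, IT → queue [VI, UM, PZ, PO, NJ, MS, IT]
Visit VI; enqueue AN → queue [UM, PZ, PO, NJ, MS, IT, AN]
Visit UM; enqueue XT, VD, JM → queue [PZ, PO, NJ, MS, IT, AN, XT, VD, JM]
Visit PZ → queue [PO, NJ, MS, IT, AN, XT, VD, JM]
Visit PO → queue [NJ, MS, IT, AN, XT, VD, JM]
Visit NJ → queue [MS, IT, AN, XT, VD, JM]
Visit MS → queue [IT, AN, XT, VD, JM]
Visit IT → queue [AN, XT, VD, JM]
Visit AN → queue [XT, VD, JM]
Visit XT → queue [VD, JM]
Visit VD → queue [JM]
Visit JM → queue []

NK → VI → UM → PZ → PO → NJ → MS → IT → AN → XT → VD → JM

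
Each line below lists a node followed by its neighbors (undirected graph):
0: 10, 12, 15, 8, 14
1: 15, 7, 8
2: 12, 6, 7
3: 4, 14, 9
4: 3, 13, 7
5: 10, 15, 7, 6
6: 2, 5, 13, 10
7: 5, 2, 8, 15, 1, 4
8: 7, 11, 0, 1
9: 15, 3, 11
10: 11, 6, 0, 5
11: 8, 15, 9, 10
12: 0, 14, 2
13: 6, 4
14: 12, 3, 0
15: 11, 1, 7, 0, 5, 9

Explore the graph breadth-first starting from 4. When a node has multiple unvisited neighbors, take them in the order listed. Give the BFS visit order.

4, 3, 13, 7, 14, 9, 6, 5, 2, 8, 15, 1, 12, 0, 11, 10

Visit 4; enqueue 3, 13, 7 → queue [3, 13, 7]
Visit 3; enqueue 14, 9 → queue [13, 7, 14, 9]
Visit 13; enqueue 6 → queue [7, 14, 9, 6]
Visit 7; enqueue 5, 2, 8, 15, 1 → queue [14, 9, 6, 5, 2, 8, 15, 1]
Visit 14; enqueue 12, 0 → queue [9, 6, 5, 2, 8, 15, 1, 12, 0]
Visit 9; enqueue 11 → queue [6, 5, 2, 8, 15, 1, 12, 0, 11]
Visit 6; enqueue 10 → queue [5, 2, 8, 15, 1, 12, 0, 11, 10]
Visit 5 → queue [2, 8, 15, 1, 12, 0, 11, 10]
Visit 2 → queue [8, 15, 1, 12, 0, 11, 10]
Visit 8 → queue [15, 1, 12, 0, 11, 10]
Visit 15 → queue [1, 12, 0, 11, 10]
Visit 1 → queue [12, 0, 11, 10]
Visit 12 → queue [0, 11, 10]
Visit 0 → queue [11, 10]
Visit 11 → queue [10]
Visit 10 → queue []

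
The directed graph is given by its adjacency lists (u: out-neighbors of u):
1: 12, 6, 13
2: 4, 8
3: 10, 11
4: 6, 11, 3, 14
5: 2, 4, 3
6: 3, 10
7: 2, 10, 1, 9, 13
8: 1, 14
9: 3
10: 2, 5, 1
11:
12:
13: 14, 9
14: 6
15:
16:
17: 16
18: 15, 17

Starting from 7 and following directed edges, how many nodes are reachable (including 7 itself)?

14

BFS from 7 visits: 7, 1, 2, 9, 10, 13, 6, 12, 4, 8, 3, 5, 14, 11
Reachable nodes: 14 of 18 total.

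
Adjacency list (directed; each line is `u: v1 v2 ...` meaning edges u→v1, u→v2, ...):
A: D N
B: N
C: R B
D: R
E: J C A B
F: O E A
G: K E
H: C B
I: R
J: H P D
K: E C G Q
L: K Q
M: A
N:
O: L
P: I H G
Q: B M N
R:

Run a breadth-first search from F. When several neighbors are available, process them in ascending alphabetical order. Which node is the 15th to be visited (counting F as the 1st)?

Visit F; enqueue A, E, O → queue [A, E, O]
Visit A; enqueue D, N → queue [E, O, D, N]
Visit E; enqueue B, C, J → queue [O, D, N, B, C, J]
Visit O; enqueue L → queue [D, N, B, C, J, L]
Visit D; enqueue R → queue [N, B, C, J, L, R]
Visit N → queue [B, C, J, L, R]
Visit B → queue [C, J, L, R]
Visit C → queue [J, L, R]
Visit J; enqueue H, P → queue [L, R, H, P]
Visit L; enqueue K, Q → queue [R, H, P, K, Q]
Visit R → queue [H, P, K, Q]
Visit H → queue [P, K, Q]
Visit P; enqueue G, I → queue [K, Q, G, I]
Visit K → queue [Q, G, I]
Visit Q; enqueue M → queue [G, I, M]
Visit G → queue [I, M]
Visit I → queue [M]
Visit M → queue []

Visit order: F, A, E, O, D, N, B, C, J, L, R, H, P, K, Q, G, I, M

Q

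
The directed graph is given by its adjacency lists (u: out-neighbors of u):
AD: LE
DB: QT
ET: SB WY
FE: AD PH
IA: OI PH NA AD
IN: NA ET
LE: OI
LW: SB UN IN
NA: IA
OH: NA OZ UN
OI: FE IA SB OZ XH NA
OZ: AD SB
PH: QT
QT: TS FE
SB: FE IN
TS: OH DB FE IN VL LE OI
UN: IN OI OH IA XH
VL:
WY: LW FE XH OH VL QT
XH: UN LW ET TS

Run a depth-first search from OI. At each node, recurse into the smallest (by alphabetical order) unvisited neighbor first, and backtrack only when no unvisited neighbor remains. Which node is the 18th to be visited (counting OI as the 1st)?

Visit OI
OI → FE
FE → AD
AD → LE
FE → PH
PH → QT
QT → TS
TS → DB
TS → IN
IN → ET
ET → SB
ET → WY
WY → LW
LW → UN
UN → IA
IA → NA
UN → OH
OH → OZ
UN → XH
WY → VL

Visit order: OI, FE, AD, LE, PH, QT, TS, DB, IN, ET, SB, WY, LW, UN, IA, NA, OH, OZ, XH, VL

OZ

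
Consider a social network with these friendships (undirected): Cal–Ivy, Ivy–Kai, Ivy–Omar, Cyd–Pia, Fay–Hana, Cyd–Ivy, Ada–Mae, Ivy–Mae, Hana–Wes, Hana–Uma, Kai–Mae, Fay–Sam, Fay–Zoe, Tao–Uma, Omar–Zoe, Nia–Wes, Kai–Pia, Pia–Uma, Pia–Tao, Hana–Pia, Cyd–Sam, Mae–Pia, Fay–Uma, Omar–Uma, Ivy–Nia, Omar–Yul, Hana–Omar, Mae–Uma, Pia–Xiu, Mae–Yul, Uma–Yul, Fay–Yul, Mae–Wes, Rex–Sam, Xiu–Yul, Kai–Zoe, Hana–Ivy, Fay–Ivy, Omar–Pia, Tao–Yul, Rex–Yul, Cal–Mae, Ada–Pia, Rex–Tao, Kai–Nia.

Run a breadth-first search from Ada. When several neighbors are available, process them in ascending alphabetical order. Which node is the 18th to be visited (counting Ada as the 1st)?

Visit Ada; enqueue Mae, Pia → queue [Mae, Pia]
Visit Mae; enqueue Cal, Ivy, Kai, Uma, Wes, Yul → queue [Pia, Cal, Ivy, Kai, Uma, Wes, Yul]
Visit Pia; enqueue Cyd, Hana, Omar, Tao, Xiu → queue [Cal, Ivy, Kai, Uma, Wes, Yul, Cyd, Hana, Omar, Tao, Xiu]
Visit Cal → queue [Ivy, Kai, Uma, Wes, Yul, Cyd, Hana, Omar, Tao, Xiu]
Visit Ivy; enqueue Fay, Nia → queue [Kai, Uma, Wes, Yul, Cyd, Hana, Omar, Tao, Xiu, Fay, Nia]
Visit Kai; enqueue Zoe → queue [Uma, Wes, Yul, Cyd, Hana, Omar, Tao, Xiu, Fay, Nia, Zoe]
Visit Uma → queue [Wes, Yul, Cyd, Hana, Omar, Tao, Xiu, Fay, Nia, Zoe]
Visit Wes → queue [Yul, Cyd, Hana, Omar, Tao, Xiu, Fay, Nia, Zoe]
Visit Yul; enqueue Rex → queue [Cyd, Hana, Omar, Tao, Xiu, Fay, Nia, Zoe, Rex]
Visit Cyd; enqueue Sam → queue [Hana, Omar, Tao, Xiu, Fay, Nia, Zoe, Rex, Sam]
Visit Hana → queue [Omar, Tao, Xiu, Fay, Nia, Zoe, Rex, Sam]
Visit Omar → queue [Tao, Xiu, Fay, Nia, Zoe, Rex, Sam]
Visit Tao → queue [Xiu, Fay, Nia, Zoe, Rex, Sam]
Visit Xiu → queue [Fay, Nia, Zoe, Rex, Sam]
Visit Fay → queue [Nia, Zoe, Rex, Sam]
Visit Nia → queue [Zoe, Rex, Sam]
Visit Zoe → queue [Rex, Sam]
Visit Rex → queue [Sam]
Visit Sam → queue []

Visit order: Ada, Mae, Pia, Cal, Ivy, Kai, Uma, Wes, Yul, Cyd, Hana, Omar, Tao, Xiu, Fay, Nia, Zoe, Rex, Sam

Rex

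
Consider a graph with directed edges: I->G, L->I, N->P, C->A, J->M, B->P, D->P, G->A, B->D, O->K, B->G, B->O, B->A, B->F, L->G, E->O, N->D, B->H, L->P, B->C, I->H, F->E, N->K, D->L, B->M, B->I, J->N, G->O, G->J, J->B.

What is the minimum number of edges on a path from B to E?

Level 0: B
Level 1: A, C, D, F, G, H, I, M, O, P
Level 2: E, J, K, L
Level 3: N
E first appears at level 2.

2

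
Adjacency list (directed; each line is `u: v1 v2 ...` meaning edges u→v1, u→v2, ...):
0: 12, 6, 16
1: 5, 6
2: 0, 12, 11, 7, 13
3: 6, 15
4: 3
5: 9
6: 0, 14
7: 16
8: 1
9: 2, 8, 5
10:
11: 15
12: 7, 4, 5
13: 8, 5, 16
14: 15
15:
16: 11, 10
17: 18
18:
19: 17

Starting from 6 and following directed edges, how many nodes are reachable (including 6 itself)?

17

BFS from 6 visits: 6, 0, 14, 12, 16, 15, 7, 4, 5, 11, 10, 3, 9, 2, 8, 13, 1
Reachable nodes: 17 of 20 total.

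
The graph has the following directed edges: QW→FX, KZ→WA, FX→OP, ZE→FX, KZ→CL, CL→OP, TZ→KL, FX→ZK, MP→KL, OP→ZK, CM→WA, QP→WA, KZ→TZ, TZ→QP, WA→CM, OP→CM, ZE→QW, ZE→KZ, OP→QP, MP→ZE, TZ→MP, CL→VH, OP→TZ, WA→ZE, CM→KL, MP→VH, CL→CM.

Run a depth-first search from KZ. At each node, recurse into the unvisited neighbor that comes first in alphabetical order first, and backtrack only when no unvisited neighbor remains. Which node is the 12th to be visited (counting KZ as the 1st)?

Visit KZ
KZ → CL
CL → CM
CM → KL
CM → WA
WA → ZE
ZE → FX
FX → OP
OP → QP
OP → TZ
TZ → MP
MP → VH
OP → ZK
ZE → QW

Visit order: KZ, CL, CM, KL, WA, ZE, FX, OP, QP, TZ, MP, VH, ZK, QW

VH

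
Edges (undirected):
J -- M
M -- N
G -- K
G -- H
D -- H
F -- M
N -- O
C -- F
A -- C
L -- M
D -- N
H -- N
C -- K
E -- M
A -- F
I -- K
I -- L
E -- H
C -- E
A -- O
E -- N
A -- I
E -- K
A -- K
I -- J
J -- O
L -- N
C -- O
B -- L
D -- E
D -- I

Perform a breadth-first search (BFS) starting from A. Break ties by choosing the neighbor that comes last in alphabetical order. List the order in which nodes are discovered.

A O K I F C N J G E L D M H B

Visit A; enqueue O, K, I, F, C → queue [O, K, I, F, C]
Visit O; enqueue N, J → queue [K, I, F, C, N, J]
Visit K; enqueue G, E → queue [I, F, C, N, J, G, E]
Visit I; enqueue L, D → queue [F, C, N, J, G, E, L, D]
Visit F; enqueue M → queue [C, N, J, G, E, L, D, M]
Visit C → queue [N, J, G, E, L, D, M]
Visit N; enqueue H → queue [J, G, E, L, D, M, H]
Visit J → queue [G, E, L, D, M, H]
Visit G → queue [E, L, D, M, H]
Visit E → queue [L, D, M, H]
Visit L; enqueue B → queue [D, M, H, B]
Visit D → queue [M, H, B]
Visit M → queue [H, B]
Visit H → queue [B]
Visit B → queue []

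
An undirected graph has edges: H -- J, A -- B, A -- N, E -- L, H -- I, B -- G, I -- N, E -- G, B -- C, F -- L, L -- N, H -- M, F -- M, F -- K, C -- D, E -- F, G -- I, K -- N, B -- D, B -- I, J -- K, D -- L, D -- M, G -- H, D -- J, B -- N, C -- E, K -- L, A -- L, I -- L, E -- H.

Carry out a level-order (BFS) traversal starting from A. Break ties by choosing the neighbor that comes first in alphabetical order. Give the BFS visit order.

A, B, L, N, C, D, G, I, E, F, K, J, M, H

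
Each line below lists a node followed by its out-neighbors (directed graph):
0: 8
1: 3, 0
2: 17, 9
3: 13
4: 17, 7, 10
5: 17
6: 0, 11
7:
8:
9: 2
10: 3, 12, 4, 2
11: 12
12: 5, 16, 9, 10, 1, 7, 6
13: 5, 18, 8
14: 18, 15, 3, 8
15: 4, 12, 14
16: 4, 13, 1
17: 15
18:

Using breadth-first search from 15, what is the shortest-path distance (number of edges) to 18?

2

Level 0: 15
Level 1: 4, 12, 14
Level 2: 1, 3, 5, 6, 7, 8, 9, 10, 16, 17, 18
Level 3: 0, 2, 11, 13
18 first appears at level 2.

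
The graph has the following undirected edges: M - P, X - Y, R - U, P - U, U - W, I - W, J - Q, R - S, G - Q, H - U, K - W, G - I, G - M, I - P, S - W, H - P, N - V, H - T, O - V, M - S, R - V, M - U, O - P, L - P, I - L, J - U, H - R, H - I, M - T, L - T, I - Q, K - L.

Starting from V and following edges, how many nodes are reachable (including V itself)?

BFS from V visits: V, R, O, N, U, S, H, P, W, M, J, T, I, L, K, G, Q
Reachable nodes: 17 of 19 total.

17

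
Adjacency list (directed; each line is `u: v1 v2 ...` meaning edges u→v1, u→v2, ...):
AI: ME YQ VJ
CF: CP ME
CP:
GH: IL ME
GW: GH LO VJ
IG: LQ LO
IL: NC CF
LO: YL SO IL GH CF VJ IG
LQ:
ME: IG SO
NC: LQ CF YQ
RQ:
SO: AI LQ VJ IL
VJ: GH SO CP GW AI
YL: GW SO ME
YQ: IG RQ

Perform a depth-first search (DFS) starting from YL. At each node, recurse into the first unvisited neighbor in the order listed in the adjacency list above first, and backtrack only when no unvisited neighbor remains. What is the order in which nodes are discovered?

Visit YL
YL → GW
GW → GH
GH → IL
IL → NC
NC → LQ
NC → CF
CF → CP
CF → ME
ME → IG
IG → LO
LO → SO
SO → AI
AI → YQ
YQ → RQ
AI → VJ

YL, GW, GH, IL, NC, LQ, CF, CP, ME, IG, LO, SO, AI, YQ, RQ, VJ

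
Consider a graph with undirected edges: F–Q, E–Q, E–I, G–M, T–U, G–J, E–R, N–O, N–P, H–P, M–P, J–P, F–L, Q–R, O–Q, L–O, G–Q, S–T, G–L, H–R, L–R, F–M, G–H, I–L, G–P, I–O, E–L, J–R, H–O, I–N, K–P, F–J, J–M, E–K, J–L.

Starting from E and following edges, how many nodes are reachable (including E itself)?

14

BFS from E visits: E, I, K, L, Q, R, N, O, P, F, G, J, H, M
Reachable nodes: 14 of 17 total.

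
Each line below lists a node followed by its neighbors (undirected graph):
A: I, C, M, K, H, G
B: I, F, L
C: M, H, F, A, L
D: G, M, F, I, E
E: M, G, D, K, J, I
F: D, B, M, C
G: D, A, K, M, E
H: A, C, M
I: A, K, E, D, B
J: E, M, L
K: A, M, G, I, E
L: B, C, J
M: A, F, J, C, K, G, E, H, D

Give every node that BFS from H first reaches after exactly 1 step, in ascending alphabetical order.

A, C, M

Level 0: H
Level 1: A, C, M
Level 2: D, E, F, G, I, J, K, L
Level 3: B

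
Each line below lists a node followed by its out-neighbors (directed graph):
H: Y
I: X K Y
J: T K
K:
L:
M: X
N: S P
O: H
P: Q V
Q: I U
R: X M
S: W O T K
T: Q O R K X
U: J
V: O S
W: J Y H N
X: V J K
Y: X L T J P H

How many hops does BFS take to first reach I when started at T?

Level 0: T
Level 1: K, O, Q, R, X
Level 2: H, I, J, M, U, V
Level 3: S, Y
Level 4: L, P, W
Level 5: N
I first appears at level 2.

2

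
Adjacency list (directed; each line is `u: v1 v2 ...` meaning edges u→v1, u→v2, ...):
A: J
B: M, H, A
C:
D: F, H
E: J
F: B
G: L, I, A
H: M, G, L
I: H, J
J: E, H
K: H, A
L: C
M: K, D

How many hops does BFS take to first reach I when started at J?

3

Level 0: J
Level 1: E, H
Level 2: G, L, M
Level 3: A, C, D, I, K
Level 4: F
Level 5: B
I first appears at level 3.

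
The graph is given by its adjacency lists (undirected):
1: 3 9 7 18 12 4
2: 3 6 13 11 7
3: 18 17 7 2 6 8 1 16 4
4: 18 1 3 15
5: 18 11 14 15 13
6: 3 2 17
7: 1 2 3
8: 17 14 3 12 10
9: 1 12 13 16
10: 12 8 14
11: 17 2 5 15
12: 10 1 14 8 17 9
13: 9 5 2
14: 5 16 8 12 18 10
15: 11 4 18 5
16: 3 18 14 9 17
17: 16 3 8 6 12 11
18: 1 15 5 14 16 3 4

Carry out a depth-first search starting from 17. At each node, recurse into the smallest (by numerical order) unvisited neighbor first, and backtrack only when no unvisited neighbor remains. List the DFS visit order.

17 3 1 4 15 5 11 2 6 7 13 9 12 8 10 14 16 18

Visit 17
17 → 3
3 → 1
1 → 4
4 → 15
15 → 5
5 → 11
11 → 2
2 → 6
2 → 7
2 → 13
13 → 9
9 → 12
12 → 8
8 → 10
10 → 14
14 → 16
16 → 18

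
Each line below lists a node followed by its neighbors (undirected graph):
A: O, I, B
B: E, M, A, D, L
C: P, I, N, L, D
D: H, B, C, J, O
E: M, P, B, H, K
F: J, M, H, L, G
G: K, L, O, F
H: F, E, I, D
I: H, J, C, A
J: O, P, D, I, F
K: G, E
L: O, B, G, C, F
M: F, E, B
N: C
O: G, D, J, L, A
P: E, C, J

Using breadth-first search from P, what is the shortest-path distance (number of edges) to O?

2

Level 0: P
Level 1: C, E, J
Level 2: B, D, F, H, I, K, L, M, N, O
Level 3: A, G
O first appears at level 2.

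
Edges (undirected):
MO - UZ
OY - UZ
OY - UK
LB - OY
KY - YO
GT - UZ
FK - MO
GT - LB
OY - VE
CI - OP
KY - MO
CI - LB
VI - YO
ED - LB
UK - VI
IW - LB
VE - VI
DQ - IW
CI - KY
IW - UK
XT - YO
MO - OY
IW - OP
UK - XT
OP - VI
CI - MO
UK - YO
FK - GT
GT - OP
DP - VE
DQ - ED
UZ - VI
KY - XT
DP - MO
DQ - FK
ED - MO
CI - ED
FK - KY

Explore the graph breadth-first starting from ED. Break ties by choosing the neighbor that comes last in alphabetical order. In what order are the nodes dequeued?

Visit ED; enqueue MO, LB, DQ, CI → queue [MO, LB, DQ, CI]
Visit MO; enqueue UZ, OY, KY, FK, DP → queue [LB, DQ, CI, UZ, OY, KY, FK, DP]
Visit LB; enqueue IW, GT → queue [DQ, CI, UZ, OY, KY, FK, DP, IW, GT]
Visit DQ → queue [CI, UZ, OY, KY, FK, DP, IW, GT]
Visit CI; enqueue OP → queue [UZ, OY, KY, FK, DP, IW, GT, OP]
Visit UZ; enqueue VI → queue [OY, KY, FK, DP, IW, GT, OP, VI]
Visit OY; enqueue VE, UK → queue [KY, FK, DP, IW, GT, OP, VI, VE, UK]
Visit KY; enqueue YO, XT → queue [FK, DP, IW, GT, OP, VI, VE, UK, YO, XT]
Visit FK → queue [DP, IW, GT, OP, VI, VE, UK, YO, XT]
Visit DP → queue [IW, GT, OP, VI, VE, UK, YO, XT]
Visit IW → queue [GT, OP, VI, VE, UK, YO, XT]
Visit GT → queue [OP, VI, VE, UK, YO, XT]
Visit OP → queue [VI, VE, UK, YO, XT]
Visit VI → queue [VE, UK, YO, XT]
Visit VE → queue [UK, YO, XT]
Visit UK → queue [YO, XT]
Visit YO → queue [XT]
Visit XT → queue []

ED -> MO -> LB -> DQ -> CI -> UZ -> OY -> KY -> FK -> DP -> IW -> GT -> OP -> VI -> VE -> UK -> YO -> XT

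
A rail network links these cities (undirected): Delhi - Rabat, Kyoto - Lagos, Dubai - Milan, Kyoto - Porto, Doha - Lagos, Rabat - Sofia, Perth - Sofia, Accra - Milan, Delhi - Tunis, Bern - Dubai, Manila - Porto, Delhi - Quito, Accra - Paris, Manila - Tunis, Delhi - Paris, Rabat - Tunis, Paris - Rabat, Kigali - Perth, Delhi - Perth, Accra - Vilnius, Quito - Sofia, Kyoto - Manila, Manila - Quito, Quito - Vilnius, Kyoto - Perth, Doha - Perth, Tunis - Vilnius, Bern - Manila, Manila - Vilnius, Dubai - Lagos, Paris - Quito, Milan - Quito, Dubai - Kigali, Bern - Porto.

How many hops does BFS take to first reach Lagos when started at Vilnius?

3

Level 0: Vilnius
Level 1: Accra, Manila, Quito, Tunis
Level 2: Bern, Delhi, Kyoto, Milan, Paris, Porto, Rabat, Sofia
Level 3: Dubai, Lagos, Perth
Level 4: Doha, Kigali
Lagos first appears at level 3.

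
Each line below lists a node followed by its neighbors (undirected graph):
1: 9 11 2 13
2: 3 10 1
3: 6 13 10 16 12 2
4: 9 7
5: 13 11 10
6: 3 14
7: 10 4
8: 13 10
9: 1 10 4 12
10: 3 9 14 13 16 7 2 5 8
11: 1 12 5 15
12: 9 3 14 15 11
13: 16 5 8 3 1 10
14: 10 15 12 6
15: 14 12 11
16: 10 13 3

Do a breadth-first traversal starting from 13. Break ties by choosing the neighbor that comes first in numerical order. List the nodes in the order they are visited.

Visit 13; enqueue 1, 3, 5, 8, 10, 16 → queue [1, 3, 5, 8, 10, 16]
Visit 1; enqueue 2, 9, 11 → queue [3, 5, 8, 10, 16, 2, 9, 11]
Visit 3; enqueue 6, 12 → queue [5, 8, 10, 16, 2, 9, 11, 6, 12]
Visit 5 → queue [8, 10, 16, 2, 9, 11, 6, 12]
Visit 8 → queue [10, 16, 2, 9, 11, 6, 12]
Visit 10; enqueue 7, 14 → queue [16, 2, 9, 11, 6, 12, 7, 14]
Visit 16 → queue [2, 9, 11, 6, 12, 7, 14]
Visit 2 → queue [9, 11, 6, 12, 7, 14]
Visit 9; enqueue 4 → queue [11, 6, 12, 7, 14, 4]
Visit 11; enqueue 15 → queue [6, 12, 7, 14, 4, 15]
Visit 6 → queue [12, 7, 14, 4, 15]
Visit 12 → queue [7, 14, 4, 15]
Visit 7 → queue [14, 4, 15]
Visit 14 → queue [4, 15]
Visit 4 → queue [15]
Visit 15 → queue []

13 → 1 → 3 → 5 → 8 → 10 → 16 → 2 → 9 → 11 → 6 → 12 → 7 → 14 → 4 → 15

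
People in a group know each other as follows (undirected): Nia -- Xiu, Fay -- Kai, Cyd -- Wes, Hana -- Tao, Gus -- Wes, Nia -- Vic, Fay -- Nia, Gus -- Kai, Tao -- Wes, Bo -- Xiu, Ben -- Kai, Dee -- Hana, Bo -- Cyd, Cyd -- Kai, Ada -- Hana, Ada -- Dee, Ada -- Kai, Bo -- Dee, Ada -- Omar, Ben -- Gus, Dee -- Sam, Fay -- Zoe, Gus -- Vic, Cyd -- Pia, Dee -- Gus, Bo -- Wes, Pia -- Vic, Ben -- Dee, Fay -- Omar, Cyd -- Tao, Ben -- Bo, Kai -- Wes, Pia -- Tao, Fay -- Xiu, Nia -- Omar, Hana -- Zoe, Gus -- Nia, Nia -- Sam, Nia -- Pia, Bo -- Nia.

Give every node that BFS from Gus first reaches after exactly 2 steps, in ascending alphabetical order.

Level 0: Gus
Level 1: Ben, Dee, Kai, Nia, Vic, Wes
Level 2: Ada, Bo, Cyd, Fay, Hana, Omar, Pia, Sam, Tao, Xiu
Level 3: Zoe

Ada, Bo, Cyd, Fay, Hana, Omar, Pia, Sam, Tao, Xiu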